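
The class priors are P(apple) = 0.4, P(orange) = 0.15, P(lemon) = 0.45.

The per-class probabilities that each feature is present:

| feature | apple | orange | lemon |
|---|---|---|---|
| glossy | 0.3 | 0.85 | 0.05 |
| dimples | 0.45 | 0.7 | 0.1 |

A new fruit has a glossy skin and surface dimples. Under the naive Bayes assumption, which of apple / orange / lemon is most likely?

orange

apple: 0.4 × 0.3 × 0.45 = 0.054
orange: 0.15 × 0.85 × 0.7 = 0.08925
lemon: 0.45 × 0.05 × 0.1 = 0.00225
Highest score → orange.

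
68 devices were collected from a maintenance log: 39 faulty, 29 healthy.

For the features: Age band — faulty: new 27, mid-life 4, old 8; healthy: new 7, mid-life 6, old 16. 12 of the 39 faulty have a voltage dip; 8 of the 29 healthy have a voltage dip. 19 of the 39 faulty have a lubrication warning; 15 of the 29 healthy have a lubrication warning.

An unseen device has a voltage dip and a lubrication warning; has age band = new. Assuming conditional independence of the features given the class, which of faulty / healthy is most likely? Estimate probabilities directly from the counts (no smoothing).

faulty

faulty: (39/68) × (27/39) × (12/39) × (19/39) ≈ 0.0595197
healthy: (29/68) × (7/29) × (8/29) × (15/29) ≈ 0.0146884
Highest score → faulty.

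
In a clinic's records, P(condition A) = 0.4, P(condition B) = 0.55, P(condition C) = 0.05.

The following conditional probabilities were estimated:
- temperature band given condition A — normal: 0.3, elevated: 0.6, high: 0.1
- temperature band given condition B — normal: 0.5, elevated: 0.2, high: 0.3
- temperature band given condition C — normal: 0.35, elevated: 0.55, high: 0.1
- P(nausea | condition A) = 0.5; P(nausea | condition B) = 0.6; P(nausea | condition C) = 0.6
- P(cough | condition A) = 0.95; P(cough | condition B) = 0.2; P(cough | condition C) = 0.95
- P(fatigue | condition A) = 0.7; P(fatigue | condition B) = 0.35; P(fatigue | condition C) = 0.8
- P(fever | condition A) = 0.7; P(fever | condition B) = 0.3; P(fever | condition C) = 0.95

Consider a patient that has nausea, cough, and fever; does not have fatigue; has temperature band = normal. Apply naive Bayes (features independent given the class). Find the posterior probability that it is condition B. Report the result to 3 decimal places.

condition A: 0.4 × 0.3 × 0.5 × 0.95 × (1−0.7) × 0.7 = 0.01197
condition B: 0.55 × 0.5 × 0.6 × 0.2 × (1−0.35) × 0.3 = 0.006435
condition C: 0.05 × 0.35 × 0.6 × 0.95 × (1−0.8) × 0.95 = 0.00189525
P(condition B | x) = 0.006435 / 0.02030025 ≈ 0.317

0.317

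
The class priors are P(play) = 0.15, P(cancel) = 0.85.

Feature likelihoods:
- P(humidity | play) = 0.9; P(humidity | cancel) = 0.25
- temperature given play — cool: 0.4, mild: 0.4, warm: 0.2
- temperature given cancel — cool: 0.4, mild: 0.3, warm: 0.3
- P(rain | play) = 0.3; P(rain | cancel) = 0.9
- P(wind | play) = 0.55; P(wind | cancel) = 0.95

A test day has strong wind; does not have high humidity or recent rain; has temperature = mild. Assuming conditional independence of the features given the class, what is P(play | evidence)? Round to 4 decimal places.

0.1128

play: 0.15 × (1−0.9) × 0.4 × (1−0.3) × 0.55 = 0.00231
cancel: 0.85 × (1−0.25) × 0.3 × (1−0.9) × 0.95 = 0.01816875
P(play | x) = 0.00231 / 0.02047875 ≈ 0.1128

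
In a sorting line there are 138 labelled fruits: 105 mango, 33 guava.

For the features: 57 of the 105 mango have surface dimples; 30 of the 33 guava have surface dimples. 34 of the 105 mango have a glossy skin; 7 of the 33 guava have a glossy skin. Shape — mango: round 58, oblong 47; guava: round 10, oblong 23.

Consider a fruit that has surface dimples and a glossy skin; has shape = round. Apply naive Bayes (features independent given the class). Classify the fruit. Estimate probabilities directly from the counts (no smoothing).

mango

mango: (105/138) × (57/105) × (34/105) × (58/105) ≈ 0.0738795
guava: (33/138) × (30/33) × (7/33) × (10/33) ≈ 0.0139737
Highest score → mango.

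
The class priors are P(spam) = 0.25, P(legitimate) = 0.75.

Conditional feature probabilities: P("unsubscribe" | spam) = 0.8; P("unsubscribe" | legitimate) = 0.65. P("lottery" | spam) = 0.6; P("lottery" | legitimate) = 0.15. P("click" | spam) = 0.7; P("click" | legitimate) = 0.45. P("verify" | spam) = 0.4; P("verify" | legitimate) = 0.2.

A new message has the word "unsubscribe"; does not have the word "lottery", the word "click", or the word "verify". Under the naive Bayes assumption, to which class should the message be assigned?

legitimate

spam: 0.25 × 0.8 × (1−0.6) × (1−0.7) × (1−0.4) = 0.0144
legitimate: 0.75 × 0.65 × (1−0.15) × (1−0.45) × (1−0.2) = 0.182325
Highest score → legitimate.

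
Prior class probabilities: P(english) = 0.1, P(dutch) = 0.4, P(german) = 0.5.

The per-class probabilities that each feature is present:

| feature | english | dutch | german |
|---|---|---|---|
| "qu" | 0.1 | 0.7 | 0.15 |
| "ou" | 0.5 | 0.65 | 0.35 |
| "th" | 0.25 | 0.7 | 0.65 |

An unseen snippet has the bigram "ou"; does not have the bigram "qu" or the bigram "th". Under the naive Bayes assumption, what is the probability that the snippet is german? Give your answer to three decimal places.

0.477

english: 0.1 × (1−0.1) × 0.5 × (1−0.25) = 0.03375
dutch: 0.4 × (1−0.7) × 0.65 × (1−0.7) = 0.0234
german: 0.5 × (1−0.15) × 0.35 × (1−0.65) = 0.0520625
P(german | x) = 0.0520625 / 0.1092125 ≈ 0.477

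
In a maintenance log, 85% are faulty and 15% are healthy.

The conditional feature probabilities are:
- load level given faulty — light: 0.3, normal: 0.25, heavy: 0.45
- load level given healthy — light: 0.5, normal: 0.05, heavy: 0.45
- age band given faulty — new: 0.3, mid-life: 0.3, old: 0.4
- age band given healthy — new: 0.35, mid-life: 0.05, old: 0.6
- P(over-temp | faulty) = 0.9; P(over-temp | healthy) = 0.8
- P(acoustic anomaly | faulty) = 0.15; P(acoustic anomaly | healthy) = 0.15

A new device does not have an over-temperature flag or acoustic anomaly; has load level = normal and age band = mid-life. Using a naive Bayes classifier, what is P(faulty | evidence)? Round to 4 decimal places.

0.9884

faulty: 0.85 × 0.25 × 0.3 × (1−0.9) × (1−0.15) = 0.00541875
healthy: 0.15 × 0.05 × 0.05 × (1−0.8) × (1−0.15) = 0.00006375
P(faulty | x) = 0.00541875 / 0.0054825 ≈ 0.9884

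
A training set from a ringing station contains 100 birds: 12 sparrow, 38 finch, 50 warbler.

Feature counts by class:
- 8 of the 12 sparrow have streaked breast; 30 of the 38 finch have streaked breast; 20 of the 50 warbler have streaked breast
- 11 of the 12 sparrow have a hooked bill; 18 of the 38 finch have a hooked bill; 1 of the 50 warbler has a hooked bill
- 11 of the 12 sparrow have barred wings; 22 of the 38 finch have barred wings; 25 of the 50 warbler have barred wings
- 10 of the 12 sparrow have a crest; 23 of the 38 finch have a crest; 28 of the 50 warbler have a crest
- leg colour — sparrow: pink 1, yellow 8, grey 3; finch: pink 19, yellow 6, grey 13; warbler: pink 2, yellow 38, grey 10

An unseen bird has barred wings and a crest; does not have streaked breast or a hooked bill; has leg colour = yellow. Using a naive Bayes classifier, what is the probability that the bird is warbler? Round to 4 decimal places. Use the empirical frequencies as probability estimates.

0.9395

sparrow: (12/100) × (4/12) × (1/12) × (11/12) × (10/12) × (8/12) ≈ 0.00169753
finch: (38/100) × (8/38) × (20/38) × (22/38) × (23/38) × (6/38) ≈ 0.00232963
warbler: (50/100) × (30/50) × (49/50) × (25/50) × (28/50) × (38/50) = 0.0625632
P(warbler | x) = 0.0625632 / 0.06659036 ≈ 0.9395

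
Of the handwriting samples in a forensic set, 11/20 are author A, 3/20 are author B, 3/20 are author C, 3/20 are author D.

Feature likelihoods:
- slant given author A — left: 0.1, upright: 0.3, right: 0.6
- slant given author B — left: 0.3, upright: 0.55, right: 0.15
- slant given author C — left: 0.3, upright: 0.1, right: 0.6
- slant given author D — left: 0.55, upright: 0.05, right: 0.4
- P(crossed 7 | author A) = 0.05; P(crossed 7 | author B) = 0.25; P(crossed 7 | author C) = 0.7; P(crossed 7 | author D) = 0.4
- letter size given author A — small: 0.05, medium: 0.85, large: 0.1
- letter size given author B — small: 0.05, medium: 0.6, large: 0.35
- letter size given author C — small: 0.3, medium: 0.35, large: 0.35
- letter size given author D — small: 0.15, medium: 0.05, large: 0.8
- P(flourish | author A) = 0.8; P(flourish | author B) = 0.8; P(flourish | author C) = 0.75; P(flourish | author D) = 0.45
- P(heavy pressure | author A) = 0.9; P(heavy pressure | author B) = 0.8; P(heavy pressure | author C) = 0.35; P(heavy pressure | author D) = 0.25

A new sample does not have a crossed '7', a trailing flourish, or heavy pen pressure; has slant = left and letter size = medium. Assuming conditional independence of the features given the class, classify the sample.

author A: 0.55 × 0.1 × (1−0.05) × 0.85 × (1−0.8) × (1−0.9) = 0.00088825
author B: 0.15 × 0.3 × (1−0.25) × 0.6 × (1−0.8) × (1−0.8) = 0.00081
author C: 0.15 × 0.3 × (1−0.7) × 0.35 × (1−0.75) × (1−0.35) = 0.0007678125
author D: 0.15 × 0.55 × (1−0.4) × 0.05 × (1−0.45) × (1−0.25) = 0.0010209375
Highest score → author D.

author D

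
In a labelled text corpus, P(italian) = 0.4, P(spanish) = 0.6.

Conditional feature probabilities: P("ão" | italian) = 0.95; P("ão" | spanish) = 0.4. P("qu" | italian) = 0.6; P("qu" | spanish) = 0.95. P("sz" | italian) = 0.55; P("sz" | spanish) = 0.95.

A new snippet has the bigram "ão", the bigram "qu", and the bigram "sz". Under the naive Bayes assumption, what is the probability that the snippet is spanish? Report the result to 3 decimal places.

italian: 0.4 × 0.95 × 0.6 × 0.55 = 0.1254
spanish: 0.6 × 0.4 × 0.95 × 0.95 = 0.2166
P(spanish | x) = 0.2166 / 0.342 ≈ 0.633

0.633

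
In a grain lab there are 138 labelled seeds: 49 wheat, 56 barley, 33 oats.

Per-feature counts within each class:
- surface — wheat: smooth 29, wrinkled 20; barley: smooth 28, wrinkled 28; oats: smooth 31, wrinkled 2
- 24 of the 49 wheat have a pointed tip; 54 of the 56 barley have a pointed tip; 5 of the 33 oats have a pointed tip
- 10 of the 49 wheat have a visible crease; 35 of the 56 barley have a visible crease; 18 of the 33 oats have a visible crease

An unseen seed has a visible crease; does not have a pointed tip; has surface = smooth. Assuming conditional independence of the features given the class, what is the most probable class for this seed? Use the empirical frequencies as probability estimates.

wheat: (49/138) × (29/49) × (25/49) × (10/49) ≈ 0.021881
barley: (56/138) × (28/56) × (2/56) × (35/56) ≈ 0.00452899
oats: (33/138) × (31/33) × (28/33) × (18/33) ≈ 0.103965
Highest score → oats.

oats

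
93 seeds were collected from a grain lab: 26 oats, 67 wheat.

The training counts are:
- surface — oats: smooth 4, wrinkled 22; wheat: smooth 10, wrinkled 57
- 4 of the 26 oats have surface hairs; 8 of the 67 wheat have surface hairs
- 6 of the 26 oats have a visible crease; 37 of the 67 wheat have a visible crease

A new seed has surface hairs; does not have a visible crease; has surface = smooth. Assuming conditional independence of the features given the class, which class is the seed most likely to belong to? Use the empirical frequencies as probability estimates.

oats: (26/93) × (4/26) × (4/26) × (20/26) ≈ 0.00509003
wheat: (67/93) × (10/67) × (8/67) × (30/67) ≈ 0.00574882
Highest score → wheat.

wheat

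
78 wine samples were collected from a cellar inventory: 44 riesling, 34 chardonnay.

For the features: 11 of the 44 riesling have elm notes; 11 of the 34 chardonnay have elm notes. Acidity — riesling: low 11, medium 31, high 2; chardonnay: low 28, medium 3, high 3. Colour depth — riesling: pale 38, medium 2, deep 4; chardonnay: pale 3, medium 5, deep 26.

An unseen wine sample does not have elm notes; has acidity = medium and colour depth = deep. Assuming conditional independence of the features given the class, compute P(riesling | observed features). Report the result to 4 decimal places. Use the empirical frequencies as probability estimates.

riesling: (44/78) × (33/44) × (31/44) × (4/44) ≈ 0.0270979
chardonnay: (34/78) × (23/34) × (3/34) × (26/34) ≈ 0.0198962
P(riesling | x) = 0.0270979 / 0.0469941 ≈ 0.5766

0.5766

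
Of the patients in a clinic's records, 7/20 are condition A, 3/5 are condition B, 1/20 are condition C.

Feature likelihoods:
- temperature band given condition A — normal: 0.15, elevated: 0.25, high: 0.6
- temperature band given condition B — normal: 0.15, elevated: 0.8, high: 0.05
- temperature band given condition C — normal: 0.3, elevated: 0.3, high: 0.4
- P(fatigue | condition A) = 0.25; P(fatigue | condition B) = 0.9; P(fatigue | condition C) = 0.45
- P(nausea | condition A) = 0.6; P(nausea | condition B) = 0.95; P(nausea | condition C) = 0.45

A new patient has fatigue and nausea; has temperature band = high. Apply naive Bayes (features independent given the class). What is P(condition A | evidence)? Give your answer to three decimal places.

condition A: 0.35 × 0.6 × 0.25 × 0.6 = 0.0315
condition B: 0.6 × 0.05 × 0.9 × 0.95 = 0.02565
condition C: 0.05 × 0.4 × 0.45 × 0.45 = 0.00405
P(condition A | x) = 0.0315 / 0.0612 ≈ 0.515

0.515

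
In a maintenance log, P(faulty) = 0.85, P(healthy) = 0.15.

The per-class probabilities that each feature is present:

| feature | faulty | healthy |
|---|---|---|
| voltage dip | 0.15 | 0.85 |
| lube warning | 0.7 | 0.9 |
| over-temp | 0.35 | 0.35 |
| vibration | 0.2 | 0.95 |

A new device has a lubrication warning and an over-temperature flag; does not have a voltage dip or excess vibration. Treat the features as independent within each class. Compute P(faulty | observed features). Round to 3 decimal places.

faulty: 0.85 × (1−0.15) × 0.7 × 0.35 × (1−0.2) = 0.14161
healthy: 0.15 × (1−0.85) × 0.9 × 0.35 × (1−0.95) = 0.000354375
P(faulty | x) = 0.14161 / 0.141964375 ≈ 0.998

0.998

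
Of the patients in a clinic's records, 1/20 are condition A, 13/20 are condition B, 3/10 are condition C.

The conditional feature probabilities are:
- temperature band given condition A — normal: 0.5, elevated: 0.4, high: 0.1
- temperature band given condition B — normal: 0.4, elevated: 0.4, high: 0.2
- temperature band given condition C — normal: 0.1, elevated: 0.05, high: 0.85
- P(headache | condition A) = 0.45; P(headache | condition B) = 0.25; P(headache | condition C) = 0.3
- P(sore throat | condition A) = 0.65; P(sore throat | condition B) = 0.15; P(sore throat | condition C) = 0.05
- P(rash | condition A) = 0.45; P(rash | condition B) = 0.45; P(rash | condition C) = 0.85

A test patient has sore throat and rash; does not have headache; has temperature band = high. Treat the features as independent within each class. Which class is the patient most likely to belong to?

condition C

condition A: 0.05 × 0.1 × (1−0.45) × 0.65 × 0.45 = 0.000804375
condition B: 0.65 × 0.2 × (1−0.25) × 0.15 × 0.45 = 0.00658125
condition C: 0.3 × 0.85 × (1−0.3) × 0.05 × 0.85 = 0.00758625
Highest score → condition C.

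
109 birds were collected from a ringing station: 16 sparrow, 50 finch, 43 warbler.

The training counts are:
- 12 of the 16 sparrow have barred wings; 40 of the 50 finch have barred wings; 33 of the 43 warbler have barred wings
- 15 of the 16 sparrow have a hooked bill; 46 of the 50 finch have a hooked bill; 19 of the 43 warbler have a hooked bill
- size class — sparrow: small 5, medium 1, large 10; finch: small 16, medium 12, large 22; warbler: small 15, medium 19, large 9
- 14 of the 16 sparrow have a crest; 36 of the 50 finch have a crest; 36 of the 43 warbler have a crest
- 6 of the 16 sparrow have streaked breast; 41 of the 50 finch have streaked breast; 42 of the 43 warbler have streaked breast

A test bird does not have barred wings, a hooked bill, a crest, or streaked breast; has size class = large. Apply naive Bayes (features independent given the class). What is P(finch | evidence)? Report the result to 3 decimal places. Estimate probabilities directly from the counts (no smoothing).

0.516

sparrow: (16/109) × (4/16) × (1/16) × (10/16) × (2/16) × (10/16) ≈ 0.000111991
finch: (50/109) × (10/50) × (4/50) × (22/50) × (14/50) × (9/50) ≈ 0.00016276
warbler: (43/109) × (10/43) × (24/43) × (9/43) × (7/43) × (1/43) ≈ 0.0000405743
P(finch | x) = 0.00016276 / 0.0003153253 ≈ 0.516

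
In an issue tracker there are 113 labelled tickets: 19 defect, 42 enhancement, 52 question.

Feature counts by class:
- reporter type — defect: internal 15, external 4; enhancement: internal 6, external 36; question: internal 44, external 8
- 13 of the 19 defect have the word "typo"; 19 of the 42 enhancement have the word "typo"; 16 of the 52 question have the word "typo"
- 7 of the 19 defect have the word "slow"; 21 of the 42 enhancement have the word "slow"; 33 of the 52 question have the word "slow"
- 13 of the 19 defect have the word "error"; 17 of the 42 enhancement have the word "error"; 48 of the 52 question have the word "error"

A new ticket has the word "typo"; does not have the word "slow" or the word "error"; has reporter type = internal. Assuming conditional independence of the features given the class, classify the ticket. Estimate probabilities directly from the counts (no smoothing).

defect: (19/113) × (15/19) × (13/19) × (12/19) × (6/19) ≈ 0.0181146
enhancement: (42/113) × (6/42) × (19/42) × (21/42) × (25/42) ≈ 0.00714888
question: (52/113) × (44/52) × (16/52) × (19/52) × (4/52) ≈ 0.00336742
Highest score → defect.

defect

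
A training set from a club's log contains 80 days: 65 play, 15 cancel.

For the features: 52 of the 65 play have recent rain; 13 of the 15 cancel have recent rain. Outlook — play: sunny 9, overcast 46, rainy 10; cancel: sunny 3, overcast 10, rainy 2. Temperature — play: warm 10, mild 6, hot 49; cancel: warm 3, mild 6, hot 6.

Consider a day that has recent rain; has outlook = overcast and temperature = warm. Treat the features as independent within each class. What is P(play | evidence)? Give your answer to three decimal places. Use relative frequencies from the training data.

play: (65/80) × (52/65) × (46/65) × (10/65) ≈ 0.0707692
cancel: (15/80) × (13/15) × (10/15) × (3/15) ≈ 0.0216667
P(play | x) = 0.0707692 / 0.0924359 ≈ 0.766

0.766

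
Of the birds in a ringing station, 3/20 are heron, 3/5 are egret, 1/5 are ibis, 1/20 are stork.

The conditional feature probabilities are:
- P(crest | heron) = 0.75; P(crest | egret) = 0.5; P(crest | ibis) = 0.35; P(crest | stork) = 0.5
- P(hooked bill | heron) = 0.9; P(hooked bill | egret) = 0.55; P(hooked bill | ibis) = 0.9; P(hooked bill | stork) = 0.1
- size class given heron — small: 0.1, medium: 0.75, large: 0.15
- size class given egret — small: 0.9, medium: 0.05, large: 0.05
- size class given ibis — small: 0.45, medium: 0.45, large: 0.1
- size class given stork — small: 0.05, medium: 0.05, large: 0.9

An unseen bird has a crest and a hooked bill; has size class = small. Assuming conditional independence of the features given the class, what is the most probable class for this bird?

egret

heron: 0.15 × 0.75 × 0.9 × 0.1 = 0.010125
egret: 0.6 × 0.5 × 0.55 × 0.9 = 0.1485
ibis: 0.2 × 0.35 × 0.9 × 0.45 = 0.02835
stork: 0.05 × 0.5 × 0.1 × 0.05 = 0.000125
Highest score → egret.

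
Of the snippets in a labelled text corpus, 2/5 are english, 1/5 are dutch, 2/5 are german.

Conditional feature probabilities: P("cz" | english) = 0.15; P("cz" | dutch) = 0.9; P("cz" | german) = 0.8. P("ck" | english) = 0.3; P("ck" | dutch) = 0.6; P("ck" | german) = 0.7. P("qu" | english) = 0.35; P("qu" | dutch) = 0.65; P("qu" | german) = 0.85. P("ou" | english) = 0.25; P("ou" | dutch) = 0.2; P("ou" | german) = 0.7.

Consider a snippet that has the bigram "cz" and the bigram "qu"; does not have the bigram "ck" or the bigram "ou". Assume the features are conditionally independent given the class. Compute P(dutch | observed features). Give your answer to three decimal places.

0.513

english: 0.4 × 0.15 × (1−0.3) × 0.35 × (1−0.25) = 0.011025
dutch: 0.2 × 0.9 × (1−0.6) × 0.65 × (1−0.2) = 0.03744
german: 0.4 × 0.8 × (1−0.7) × 0.85 × (1−0.7) = 0.02448
P(dutch | x) = 0.03744 / 0.072945 ≈ 0.513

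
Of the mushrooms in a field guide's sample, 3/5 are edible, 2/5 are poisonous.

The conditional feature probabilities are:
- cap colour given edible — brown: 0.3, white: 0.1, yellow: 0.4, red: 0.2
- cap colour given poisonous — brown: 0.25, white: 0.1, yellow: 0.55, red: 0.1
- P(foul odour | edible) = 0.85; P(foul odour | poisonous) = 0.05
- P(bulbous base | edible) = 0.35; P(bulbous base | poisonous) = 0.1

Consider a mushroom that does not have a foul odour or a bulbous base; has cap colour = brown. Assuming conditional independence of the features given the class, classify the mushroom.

poisonous

edible: 0.6 × 0.3 × (1−0.85) × (1−0.35) = 0.01755
poisonous: 0.4 × 0.25 × (1−0.05) × (1−0.1) = 0.0855
Highest score → poisonous.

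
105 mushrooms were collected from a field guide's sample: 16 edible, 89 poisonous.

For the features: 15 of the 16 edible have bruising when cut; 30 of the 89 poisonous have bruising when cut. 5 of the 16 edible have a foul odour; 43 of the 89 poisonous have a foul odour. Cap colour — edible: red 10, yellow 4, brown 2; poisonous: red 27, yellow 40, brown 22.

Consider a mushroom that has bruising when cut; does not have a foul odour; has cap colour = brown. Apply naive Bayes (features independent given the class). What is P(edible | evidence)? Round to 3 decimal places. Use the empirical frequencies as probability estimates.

0.252

edible: (16/105) × (15/16) × (11/16) × (2/16) ≈ 0.0122768
poisonous: (89/105) × (30/89) × (46/89) × (22/89) ≈ 0.0365033
P(edible | x) = 0.0122768 / 0.0487801 ≈ 0.252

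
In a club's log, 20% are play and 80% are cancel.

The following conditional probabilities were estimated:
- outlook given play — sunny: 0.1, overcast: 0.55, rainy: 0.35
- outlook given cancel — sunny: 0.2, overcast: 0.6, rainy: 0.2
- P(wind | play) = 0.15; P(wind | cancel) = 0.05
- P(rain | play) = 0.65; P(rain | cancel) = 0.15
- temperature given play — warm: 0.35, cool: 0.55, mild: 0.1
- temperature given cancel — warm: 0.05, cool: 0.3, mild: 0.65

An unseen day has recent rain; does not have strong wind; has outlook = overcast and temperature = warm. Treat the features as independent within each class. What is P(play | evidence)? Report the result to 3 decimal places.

0.861

play: 0.2 × 0.55 × (1−0.15) × 0.65 × 0.35 = 0.02127125
cancel: 0.8 × 0.6 × (1−0.05) × 0.15 × 0.05 = 0.00342
P(play | x) = 0.02127125 / 0.02469125 ≈ 0.861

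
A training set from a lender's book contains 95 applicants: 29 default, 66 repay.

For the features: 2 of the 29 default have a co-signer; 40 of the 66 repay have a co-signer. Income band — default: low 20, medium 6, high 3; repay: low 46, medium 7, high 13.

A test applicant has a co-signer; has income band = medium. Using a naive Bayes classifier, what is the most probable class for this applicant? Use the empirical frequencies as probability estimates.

repay

default: (29/95) × (2/29) × (6/29) ≈ 0.00435572
repay: (66/95) × (40/66) × (7/66) ≈ 0.0446571
Highest score → repay.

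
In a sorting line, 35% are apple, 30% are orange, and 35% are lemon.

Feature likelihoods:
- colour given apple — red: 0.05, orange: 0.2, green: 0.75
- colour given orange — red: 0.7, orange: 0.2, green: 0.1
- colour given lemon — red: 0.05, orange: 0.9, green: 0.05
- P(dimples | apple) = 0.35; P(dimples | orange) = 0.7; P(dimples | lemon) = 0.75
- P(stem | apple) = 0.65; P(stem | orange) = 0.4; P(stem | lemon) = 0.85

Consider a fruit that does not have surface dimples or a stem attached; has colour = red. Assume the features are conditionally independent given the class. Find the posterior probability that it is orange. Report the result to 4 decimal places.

0.8907

apple: 0.35 × 0.05 × (1−0.35) × (1−0.65) = 0.00398125
orange: 0.3 × 0.7 × (1−0.7) × (1−0.4) = 0.0378
lemon: 0.35 × 0.05 × (1−0.75) × (1−0.85) = 0.00065625
P(orange | x) = 0.0378 / 0.0424375 ≈ 0.8907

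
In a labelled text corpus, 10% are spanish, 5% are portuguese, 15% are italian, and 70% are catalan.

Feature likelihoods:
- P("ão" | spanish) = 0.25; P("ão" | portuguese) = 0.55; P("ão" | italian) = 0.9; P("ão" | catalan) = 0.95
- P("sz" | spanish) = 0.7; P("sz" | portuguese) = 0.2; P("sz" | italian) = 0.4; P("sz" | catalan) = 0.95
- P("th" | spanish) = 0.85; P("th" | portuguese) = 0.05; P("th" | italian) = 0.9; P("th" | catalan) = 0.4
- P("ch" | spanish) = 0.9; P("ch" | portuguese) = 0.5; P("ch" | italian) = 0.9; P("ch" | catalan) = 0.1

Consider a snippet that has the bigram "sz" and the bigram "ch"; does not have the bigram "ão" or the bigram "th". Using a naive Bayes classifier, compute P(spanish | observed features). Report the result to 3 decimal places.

spanish: 0.1 × (1−0.25) × 0.7 × (1−0.85) × 0.9 = 0.0070875
portuguese: 0.05 × (1−0.55) × 0.2 × (1−0.05) × 0.5 = 0.0021375
italian: 0.15 × (1−0.9) × 0.4 × (1−0.9) × 0.9 = 0.00054
catalan: 0.7 × (1−0.95) × 0.95 × (1−0.4) × 0.1 = 0.001995
P(spanish | x) = 0.0070875 / 0.01176 ≈ 0.603

0.603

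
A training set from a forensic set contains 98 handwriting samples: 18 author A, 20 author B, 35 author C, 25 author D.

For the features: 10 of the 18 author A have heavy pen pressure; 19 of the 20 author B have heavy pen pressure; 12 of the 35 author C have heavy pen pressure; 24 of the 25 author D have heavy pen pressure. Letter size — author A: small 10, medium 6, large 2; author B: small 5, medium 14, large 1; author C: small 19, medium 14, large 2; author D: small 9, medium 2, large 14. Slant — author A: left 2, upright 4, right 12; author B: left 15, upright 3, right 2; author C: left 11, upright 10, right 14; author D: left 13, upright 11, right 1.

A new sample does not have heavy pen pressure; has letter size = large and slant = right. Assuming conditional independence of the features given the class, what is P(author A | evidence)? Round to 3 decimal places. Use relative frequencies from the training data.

author A: (18/98) × (8/18) × (2/18) × (12/18) ≈ 0.00604686
author B: (20/98) × (1/20) × (1/20) × (2/20) ≈ 0.0000510204
author C: (35/98) × (23/35) × (2/35) × (14/35) ≈ 0.00536443
author D: (25/98) × (1/25) × (14/25) × (1/25) ≈ 0.000228571
P(author A | x) = 0.00604686 / 0.0116908814 ≈ 0.517

0.517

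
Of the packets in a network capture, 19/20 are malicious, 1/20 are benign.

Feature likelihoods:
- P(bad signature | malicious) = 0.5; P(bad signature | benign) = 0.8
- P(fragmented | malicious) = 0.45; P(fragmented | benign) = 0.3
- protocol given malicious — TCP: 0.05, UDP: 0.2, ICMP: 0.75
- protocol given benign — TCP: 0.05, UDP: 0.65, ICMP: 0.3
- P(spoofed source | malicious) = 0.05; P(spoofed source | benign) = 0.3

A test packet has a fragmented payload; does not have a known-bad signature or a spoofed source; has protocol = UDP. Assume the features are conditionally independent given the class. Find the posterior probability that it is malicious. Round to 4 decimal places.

malicious: 0.95 × (1−0.5) × 0.45 × 0.2 × (1−0.05) = 0.0406125
benign: 0.05 × (1−0.8) × 0.3 × 0.65 × (1−0.3) = 0.001365
P(malicious | x) = 0.0406125 / 0.0419775 ≈ 0.9675

0.9675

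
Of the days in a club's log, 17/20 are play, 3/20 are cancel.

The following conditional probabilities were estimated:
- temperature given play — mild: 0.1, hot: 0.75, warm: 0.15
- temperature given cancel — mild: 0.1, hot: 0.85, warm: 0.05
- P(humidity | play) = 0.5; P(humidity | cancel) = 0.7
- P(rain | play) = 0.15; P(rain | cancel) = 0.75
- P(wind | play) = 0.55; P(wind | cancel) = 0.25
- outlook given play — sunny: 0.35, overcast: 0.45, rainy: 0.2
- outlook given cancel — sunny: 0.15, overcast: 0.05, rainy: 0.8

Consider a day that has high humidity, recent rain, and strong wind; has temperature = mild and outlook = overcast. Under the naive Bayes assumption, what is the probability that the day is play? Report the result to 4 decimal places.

play: 0.85 × 0.1 × 0.5 × 0.15 × 0.55 × 0.45 = 0.0015778125
cancel: 0.15 × 0.1 × 0.7 × 0.75 × 0.25 × 0.05 = 0.0000984375
P(play | x) = 0.0015778125 / 0.00167625 ≈ 0.9413

0.9413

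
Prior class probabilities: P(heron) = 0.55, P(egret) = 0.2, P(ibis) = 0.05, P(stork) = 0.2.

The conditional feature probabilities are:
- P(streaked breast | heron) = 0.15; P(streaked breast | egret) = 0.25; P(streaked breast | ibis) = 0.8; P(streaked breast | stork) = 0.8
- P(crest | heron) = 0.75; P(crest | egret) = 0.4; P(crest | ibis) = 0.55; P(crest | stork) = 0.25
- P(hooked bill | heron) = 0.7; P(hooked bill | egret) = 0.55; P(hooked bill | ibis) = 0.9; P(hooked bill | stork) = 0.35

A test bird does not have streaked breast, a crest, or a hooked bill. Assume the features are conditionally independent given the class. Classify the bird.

heron: 0.55 × (1−0.15) × (1−0.75) × (1−0.7) = 0.0350625
egret: 0.2 × (1−0.25) × (1−0.4) × (1−0.55) = 0.0405
ibis: 0.05 × (1−0.8) × (1−0.55) × (1−0.9) = 0.00045
stork: 0.2 × (1−0.8) × (1−0.25) × (1−0.35) = 0.0195
Highest score → egret.

egret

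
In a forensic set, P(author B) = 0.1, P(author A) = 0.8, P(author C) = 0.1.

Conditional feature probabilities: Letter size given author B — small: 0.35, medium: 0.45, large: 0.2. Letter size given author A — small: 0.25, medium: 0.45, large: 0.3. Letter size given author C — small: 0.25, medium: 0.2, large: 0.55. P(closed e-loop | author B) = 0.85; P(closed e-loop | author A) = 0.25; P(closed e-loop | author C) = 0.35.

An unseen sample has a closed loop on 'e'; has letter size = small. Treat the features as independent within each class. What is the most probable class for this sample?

author B: 0.1 × 0.35 × 0.85 = 0.02975
author A: 0.8 × 0.25 × 0.25 = 0.05
author C: 0.1 × 0.25 × 0.35 = 0.00875
Highest score → author A.

author A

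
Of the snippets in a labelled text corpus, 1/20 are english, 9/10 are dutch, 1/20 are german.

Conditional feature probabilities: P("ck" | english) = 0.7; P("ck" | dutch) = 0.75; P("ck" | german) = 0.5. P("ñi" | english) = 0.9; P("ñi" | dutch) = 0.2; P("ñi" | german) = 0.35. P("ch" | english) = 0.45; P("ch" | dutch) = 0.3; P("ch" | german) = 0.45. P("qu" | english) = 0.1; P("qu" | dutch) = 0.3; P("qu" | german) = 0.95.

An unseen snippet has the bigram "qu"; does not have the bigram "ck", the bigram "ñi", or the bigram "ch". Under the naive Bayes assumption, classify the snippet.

dutch

english: 0.05 × (1−0.7) × (1−0.9) × (1−0.45) × 0.1 = 0.0000825
dutch: 0.9 × (1−0.75) × (1−0.2) × (1−0.3) × 0.3 = 0.0378
german: 0.05 × (1−0.5) × (1−0.35) × (1−0.45) × 0.95 = 0.008490625
Highest score → dutch.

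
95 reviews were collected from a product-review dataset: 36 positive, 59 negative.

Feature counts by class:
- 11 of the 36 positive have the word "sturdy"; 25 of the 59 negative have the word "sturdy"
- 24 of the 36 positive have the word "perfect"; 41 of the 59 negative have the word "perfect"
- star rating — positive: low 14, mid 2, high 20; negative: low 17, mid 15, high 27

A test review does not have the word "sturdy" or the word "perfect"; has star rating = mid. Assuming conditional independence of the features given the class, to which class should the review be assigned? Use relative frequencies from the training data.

positive: (36/95) × (25/36) × (12/36) × (2/36) ≈ 0.00487329
negative: (59/95) × (34/59) × (18/59) × (15/59) ≈ 0.0277597
Highest score → negative.

negative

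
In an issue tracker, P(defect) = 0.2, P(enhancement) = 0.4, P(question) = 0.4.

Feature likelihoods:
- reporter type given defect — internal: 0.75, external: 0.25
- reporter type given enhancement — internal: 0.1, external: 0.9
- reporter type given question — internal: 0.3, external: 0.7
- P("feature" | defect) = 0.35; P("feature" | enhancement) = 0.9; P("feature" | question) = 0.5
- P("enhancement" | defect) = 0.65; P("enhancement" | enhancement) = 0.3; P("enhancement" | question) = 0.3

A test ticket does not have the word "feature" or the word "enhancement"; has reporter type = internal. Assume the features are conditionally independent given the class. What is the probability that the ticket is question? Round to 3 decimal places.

defect: 0.2 × 0.75 × (1−0.35) × (1−0.65) = 0.034125
enhancement: 0.4 × 0.1 × (1−0.9) × (1−0.3) = 0.0028
question: 0.4 × 0.3 × (1−0.5) × (1−0.3) = 0.042
P(question | x) = 0.042 / 0.078925 ≈ 0.532

0.532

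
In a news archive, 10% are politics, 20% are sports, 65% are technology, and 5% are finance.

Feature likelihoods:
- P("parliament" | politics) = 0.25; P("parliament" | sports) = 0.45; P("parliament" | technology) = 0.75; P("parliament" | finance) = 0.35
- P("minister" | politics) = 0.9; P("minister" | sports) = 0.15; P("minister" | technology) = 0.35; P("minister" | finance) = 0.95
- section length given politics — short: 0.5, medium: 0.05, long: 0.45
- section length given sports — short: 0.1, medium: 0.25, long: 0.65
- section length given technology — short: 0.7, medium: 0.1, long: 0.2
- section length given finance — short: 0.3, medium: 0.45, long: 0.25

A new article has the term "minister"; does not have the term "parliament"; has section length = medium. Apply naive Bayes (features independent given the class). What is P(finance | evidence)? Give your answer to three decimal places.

politics: 0.1 × (1−0.25) × 0.9 × 0.05 = 0.003375
sports: 0.2 × (1−0.45) × 0.15 × 0.25 = 0.004125
technology: 0.65 × (1−0.75) × 0.35 × 0.1 = 0.0056875
finance: 0.05 × (1−0.35) × 0.95 × 0.45 = 0.01389375
P(finance | x) = 0.01389375 / 0.02708125 ≈ 0.513

0.513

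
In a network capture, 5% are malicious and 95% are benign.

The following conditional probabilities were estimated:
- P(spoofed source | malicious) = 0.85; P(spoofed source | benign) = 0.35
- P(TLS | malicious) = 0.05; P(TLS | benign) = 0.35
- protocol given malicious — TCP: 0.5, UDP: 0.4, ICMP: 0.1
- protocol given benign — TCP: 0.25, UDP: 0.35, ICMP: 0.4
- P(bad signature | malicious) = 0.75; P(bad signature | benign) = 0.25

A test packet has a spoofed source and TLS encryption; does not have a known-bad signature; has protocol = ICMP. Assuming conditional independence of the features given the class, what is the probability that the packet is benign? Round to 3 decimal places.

malicious: 0.05 × 0.85 × 0.05 × 0.1 × (1−0.75) = 0.000053125
benign: 0.95 × 0.35 × 0.35 × 0.4 × (1−0.25) = 0.0349125
P(benign | x) = 0.0349125 / 0.034965625 ≈ 0.998

0.998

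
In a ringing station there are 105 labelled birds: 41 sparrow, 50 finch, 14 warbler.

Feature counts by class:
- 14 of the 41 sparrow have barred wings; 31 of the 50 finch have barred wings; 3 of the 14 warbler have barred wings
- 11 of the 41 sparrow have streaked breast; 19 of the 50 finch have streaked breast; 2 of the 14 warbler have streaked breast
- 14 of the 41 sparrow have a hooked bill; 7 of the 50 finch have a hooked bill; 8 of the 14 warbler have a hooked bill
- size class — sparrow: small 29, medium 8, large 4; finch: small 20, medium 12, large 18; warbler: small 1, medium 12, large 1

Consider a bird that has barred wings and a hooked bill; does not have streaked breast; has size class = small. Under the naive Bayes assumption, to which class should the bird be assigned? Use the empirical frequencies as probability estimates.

sparrow

sparrow: (41/105) × (14/41) × (30/41) × (14/41) × (29/41) ≈ 0.0235632
finch: (50/105) × (31/50) × (31/50) × (7/50) × (20/50) ≈ 0.0102507
warbler: (14/105) × (3/14) × (12/14) × (8/14) × (1/14) ≈ 0.000999584
Highest score → sparrow.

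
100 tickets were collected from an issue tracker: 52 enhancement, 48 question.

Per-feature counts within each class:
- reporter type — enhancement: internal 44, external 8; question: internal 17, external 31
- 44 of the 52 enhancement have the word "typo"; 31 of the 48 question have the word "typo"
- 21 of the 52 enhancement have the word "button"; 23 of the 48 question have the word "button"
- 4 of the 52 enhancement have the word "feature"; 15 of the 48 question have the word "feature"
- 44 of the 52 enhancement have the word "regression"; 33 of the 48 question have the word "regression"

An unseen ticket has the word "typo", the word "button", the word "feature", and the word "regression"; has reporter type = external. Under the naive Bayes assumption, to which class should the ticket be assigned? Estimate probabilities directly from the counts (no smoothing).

question

enhancement: (52/100) × (8/52) × (44/52) × (21/52) × (4/52) × (44/52) ≈ 0.00177935
question: (48/100) × (31/48) × (31/48) × (23/48) × (15/48) × (33/48) ≈ 0.0206106
Highest score → question.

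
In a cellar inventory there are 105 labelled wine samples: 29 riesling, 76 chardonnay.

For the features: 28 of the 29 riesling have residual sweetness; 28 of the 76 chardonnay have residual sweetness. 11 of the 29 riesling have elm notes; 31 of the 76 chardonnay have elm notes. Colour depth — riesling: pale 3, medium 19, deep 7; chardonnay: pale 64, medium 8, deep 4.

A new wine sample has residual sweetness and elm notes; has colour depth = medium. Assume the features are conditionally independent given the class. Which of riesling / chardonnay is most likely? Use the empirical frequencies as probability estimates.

riesling: (29/105) × (28/29) × (11/29) × (19/29) ≈ 0.0662703
chardonnay: (76/105) × (28/76) × (31/76) × (8/76) ≈ 0.0114497
Highest score → riesling.

riesling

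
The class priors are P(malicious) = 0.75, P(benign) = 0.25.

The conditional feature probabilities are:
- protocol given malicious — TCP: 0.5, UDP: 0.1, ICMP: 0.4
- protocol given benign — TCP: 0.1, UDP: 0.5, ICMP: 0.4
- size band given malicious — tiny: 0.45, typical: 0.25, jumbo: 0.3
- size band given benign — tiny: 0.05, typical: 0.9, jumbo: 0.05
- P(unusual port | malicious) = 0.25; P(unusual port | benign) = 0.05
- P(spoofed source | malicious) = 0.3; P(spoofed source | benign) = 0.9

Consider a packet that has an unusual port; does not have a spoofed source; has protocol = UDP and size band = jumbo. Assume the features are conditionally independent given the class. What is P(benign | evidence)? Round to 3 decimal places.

malicious: 0.75 × 0.1 × 0.3 × 0.25 × (1−0.3) = 0.0039375
benign: 0.25 × 0.5 × 0.05 × 0.05 × (1−0.9) = 0.00003125
P(benign | x) = 0.00003125 / 0.00396875 ≈ 0.008

0.008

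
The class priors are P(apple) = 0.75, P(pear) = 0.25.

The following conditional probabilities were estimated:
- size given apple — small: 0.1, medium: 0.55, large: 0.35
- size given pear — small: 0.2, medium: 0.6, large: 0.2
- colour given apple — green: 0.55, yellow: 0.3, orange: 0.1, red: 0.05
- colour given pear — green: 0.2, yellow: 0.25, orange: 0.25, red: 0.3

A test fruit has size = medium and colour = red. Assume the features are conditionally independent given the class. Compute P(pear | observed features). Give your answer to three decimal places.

apple: 0.75 × 0.55 × 0.05 = 0.020625
pear: 0.25 × 0.6 × 0.3 = 0.045
P(pear | x) = 0.045 / 0.065625 ≈ 0.686

0.686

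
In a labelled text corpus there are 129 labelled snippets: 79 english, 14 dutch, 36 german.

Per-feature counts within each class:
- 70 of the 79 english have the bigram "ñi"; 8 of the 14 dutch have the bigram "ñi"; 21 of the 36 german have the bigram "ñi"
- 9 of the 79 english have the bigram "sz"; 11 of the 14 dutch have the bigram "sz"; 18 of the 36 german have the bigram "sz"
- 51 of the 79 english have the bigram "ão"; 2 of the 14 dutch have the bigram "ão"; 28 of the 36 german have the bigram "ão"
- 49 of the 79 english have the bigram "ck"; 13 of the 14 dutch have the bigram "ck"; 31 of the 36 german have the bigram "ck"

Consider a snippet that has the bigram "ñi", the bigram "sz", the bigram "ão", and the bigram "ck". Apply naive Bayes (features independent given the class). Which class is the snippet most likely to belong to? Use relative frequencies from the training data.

english: (79/129) × (70/79) × (9/79) × (51/79) × (49/79) ≈ 0.0247535
dutch: (14/129) × (8/14) × (11/14) × (2/14) × (13/14) ≈ 0.00646372
german: (36/129) × (21/36) × (18/36) × (28/36) × (31/36) ≈ 0.0545148
Highest score → german.

german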